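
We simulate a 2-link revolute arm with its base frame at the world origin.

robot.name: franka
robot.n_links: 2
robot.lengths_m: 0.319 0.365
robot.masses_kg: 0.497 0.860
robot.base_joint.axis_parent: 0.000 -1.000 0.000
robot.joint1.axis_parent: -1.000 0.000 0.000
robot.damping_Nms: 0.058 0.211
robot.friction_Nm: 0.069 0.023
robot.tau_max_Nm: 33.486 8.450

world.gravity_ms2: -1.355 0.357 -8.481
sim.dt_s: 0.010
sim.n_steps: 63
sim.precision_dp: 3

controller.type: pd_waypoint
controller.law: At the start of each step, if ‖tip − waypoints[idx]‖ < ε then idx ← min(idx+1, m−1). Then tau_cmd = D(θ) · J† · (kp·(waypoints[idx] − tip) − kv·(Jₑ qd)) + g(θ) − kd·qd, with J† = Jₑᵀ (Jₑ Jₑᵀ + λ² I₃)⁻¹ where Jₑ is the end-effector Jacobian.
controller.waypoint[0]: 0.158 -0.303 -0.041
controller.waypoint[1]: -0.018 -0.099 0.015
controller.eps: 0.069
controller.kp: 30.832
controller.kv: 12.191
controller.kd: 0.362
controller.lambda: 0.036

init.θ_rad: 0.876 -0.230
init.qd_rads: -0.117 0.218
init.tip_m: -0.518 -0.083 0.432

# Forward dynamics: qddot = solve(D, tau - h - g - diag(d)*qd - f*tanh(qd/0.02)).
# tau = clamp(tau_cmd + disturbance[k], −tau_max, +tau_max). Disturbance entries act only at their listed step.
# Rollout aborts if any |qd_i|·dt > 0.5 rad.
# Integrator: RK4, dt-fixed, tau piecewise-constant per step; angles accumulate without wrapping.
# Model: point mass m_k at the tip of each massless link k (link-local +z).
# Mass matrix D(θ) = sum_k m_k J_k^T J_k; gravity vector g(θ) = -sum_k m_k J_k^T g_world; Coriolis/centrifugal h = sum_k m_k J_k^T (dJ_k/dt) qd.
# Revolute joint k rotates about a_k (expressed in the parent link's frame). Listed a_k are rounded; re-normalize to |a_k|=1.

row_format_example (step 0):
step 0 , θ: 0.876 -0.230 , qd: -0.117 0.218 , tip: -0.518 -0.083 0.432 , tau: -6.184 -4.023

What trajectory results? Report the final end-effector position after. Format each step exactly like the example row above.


step 1 , θ: 0.875 -0.230 , qd: -0.132 -0.153 , tip: -0.518 -0.083 0.432 , tau: -6.099 -3.374
step 2 , θ: 0.873 -0.233 , qd: -0.145 -0.458 , tip: -0.517 -0.084 0.433 , tau: -6.022 -2.848
step 3 , θ: 0.872 -0.239 , qd: -0.157 -0.712 , tip: -0.516 -0.086 0.433 , tau: -5.951 -2.417
step 4 , θ: 0.870 -0.247 , qd: -0.167 -0.925 , tip: -0.514 -0.089 0.434 , tau: -5.888 -2.062
step 5 , θ: 0.869 -0.257 , qd: -0.176 -1.105 , tip: -0.513 -0.093 0.434 , tau: -5.829 -1.769
step 6 , θ: 0.867 -0.269 , qd: -0.185 -1.258 , tip: -0.511 -0.097 0.434 , tau: -5.775 -1.527
step 7 , θ: 0.865 -0.282 , qd: -0.192 -1.389 , tip: -0.510 -0.102 0.434 , tau: -5.724 -1.326
step 8 , θ: 0.863 -0.296 , qd: -0.199 -1.501 , tip: -0.508 -0.107 0.434 , tau: -5.677 -1.158
step 9 , θ: 0.861 -0.312 , qd: -0.206 -1.599 , tip: -0.505 -0.112 0.434 , tau: -5.632 -1.016
step 10 , θ: 0.859 -0.328 , qd: -0.211 -1.685 , tip: -0.503 -0.118 0.434 , tau: -5.588 -0.896
step 11 , θ: 0.857 -0.346 , qd: -0.217 -1.761 , tip: -0.501 -0.124 0.434 , tau: -5.547 -0.794
step 12 , θ: 0.854 -0.364 , qd: -0.222 -1.828 , tip: -0.498 -0.130 0.433 , tau: -5.506 -0.705
step 13 , θ: 0.852 -0.382 , qd: -0.227 -1.890 , tip: -0.495 -0.136 0.433 , tau: -5.466 -0.628
step 14 , θ: 0.850 -0.401 , qd: -0.232 -1.946 , tip: -0.492 -0.143 0.432 , tau: -5.427 -0.559
step 15 , θ: 0.848 -0.421 , qd: -0.236 -1.997 , tip: -0.489 -0.149 0.432 , tau: -5.388 -0.497
step 16 , θ: 0.845 -0.441 , qd: -0.240 -2.045 , tip: -0.486 -0.156 0.431 , tau: -5.349 -0.441
step 17 , θ: 0.843 -0.462 , qd: -0.245 -2.089 , tip: -0.482 -0.163 0.430 , tau: -5.309 -0.389
step 18 , θ: 0.840 -0.483 , qd: -0.249 -2.131 , tip: -0.478 -0.170 0.429 , tau: -5.269 -0.340
step 19 , θ: 0.838 -0.504 , qd: -0.253 -2.170 , tip: -0.475 -0.176 0.427 , tau: -5.229 -0.293
step 20 , θ: 0.835 -0.526 , qd: -0.257 -2.208 , tip: -0.471 -0.183 0.426 , tau: -5.188 -0.249
step 21 , θ: 0.833 -0.549 , qd: -0.262 -2.243 , tip: -0.466 -0.190 0.424 , tau: -5.146 -0.205
step 22 , θ: 0.830 -0.571 , qd: -0.266 -2.277 , tip: -0.462 -0.197 0.423 , tau: -5.103 -0.162
step 23 , θ: 0.827 -0.594 , qd: -0.270 -2.310 , tip: -0.457 -0.204 0.421 , tau: -5.059 -0.120
step 24 , θ: 0.825 -0.617 , qd: -0.275 -2.341 , tip: -0.453 -0.211 0.419 , tau: -5.014 -0.077
step 25 , θ: 0.822 -0.641 , qd: -0.280 -2.370 , tip: -0.448 -0.218 0.416 , tau: -4.968 -0.035
step 26 , θ: 0.819 -0.665 , qd: -0.284 -2.399 , tip: -0.443 -0.225 0.414 , tau: -4.920 0.008
step 27 , θ: 0.816 -0.689 , qd: -0.289 -2.426 , tip: -0.438 -0.232 0.412 , tau: -4.872 0.051
step 28 , θ: 0.813 -0.713 , qd: -0.294 -2.451 , tip: -0.432 -0.239 0.409 , tau: -4.822 0.095
step 29 , θ: 0.810 -0.738 , qd: -0.300 -2.476 , tip: -0.427 -0.246 0.406 , tau: -4.771 0.139
step 30 , θ: 0.807 -0.763 , qd: -0.305 -2.499 , tip: -0.421 -0.252 0.403 , tau: -4.718 0.184
step 31 , θ: 0.804 -0.788 , qd: -0.311 -2.520 , tip: -0.415 -0.259 0.400 , tau: -4.665 0.229
step 32 , θ: 0.801 -0.813 , qd: -0.317 -2.540 , tip: -0.409 -0.265 0.397 , tau: -4.610 0.275
step 33 , θ: 0.798 -0.839 , qd: -0.323 -2.559 , tip: -0.403 -0.271 0.393 , tau: -4.554 0.322
step 34 , θ: 0.795 -0.864 , qd: -0.329 -2.576 , tip: -0.397 -0.278 0.389 , tau: -4.497 0.369
step 35 , θ: 0.791 -0.890 , qd: -0.336 -2.592 , tip: -0.390 -0.284 0.386 , tau: -4.438 0.417
step 36 , θ: 0.788 -0.916 , qd: -0.343 -2.606 , tip: -0.384 -0.290 0.382 , tau: -4.379 0.466
step 37 , θ: 0.784 -0.942 , qd: -0.350 -2.619 , tip: -0.377 -0.295 0.378 , tau: -4.318 0.515
step 38 , θ: 0.781 -0.969 , qd: -0.357 -2.629 , tip: -0.370 -0.301 0.373 , tau: -4.257 0.564
step 39 , θ: 0.777 -0.995 , qd: -0.365 -2.638 , tip: -0.363 -0.306 0.369 , tau: -4.195 0.614
step 40 , θ: 0.774 -1.021 , qd: -0.373 -2.646 , tip: -0.356 -0.311 0.365 , tau: -4.131 0.664
step 41 , θ: 0.770 -1.048 , qd: -0.382 -2.651 , tip: -0.349 -0.316 0.360 , tau: -4.067 0.714
step 42 , θ: 0.766 -1.074 , qd: -0.390 -2.655 , tip: -0.342 -0.321 0.355 , tau: -4.003 0.764
step 43 , θ: 0.762 -1.101 , qd: -0.400 -2.657 , tip: -0.334 -0.325 0.350 , tau: -3.937 0.815
step 44 , θ: 0.758 -1.127 , qd: -0.409 -2.657 , tip: -0.327 -0.330 0.345 , tau: -3.871 0.865
step 45 , θ: 0.754 -1.154 , qd: -0.419 -2.655 , tip: -0.319 -0.334 0.340 , tau: -3.805 0.915
step 46 , θ: 0.750 -1.181 , qd: -0.429 -2.651 , tip: -0.312 -0.338 0.335 , tau: -3.738 0.965
step 47 , θ: 0.745 -1.207 , qd: -0.440 -2.645 , tip: -0.304 -0.341 0.330 , tau: -3.672 1.015
step 48 , θ: 0.741 -1.233 , qd: -0.451 -2.637 , tip: -0.297 -0.344 0.325 , tau: -3.605 1.064
step 49 , θ: 0.736 -1.260 , qd: -0.462 -2.628 , tip: -0.289 -0.347 0.319 , tau: -3.537 1.113
step 50 , θ: 0.732 -1.286 , qd: -0.474 -2.616 , tip: -0.282 -0.350 0.314 , tau: -3.471 1.161
step 51 , θ: 0.727 -1.312 , qd: -0.486 -2.603 , tip: -0.274 -0.353 0.308 , tau: -3.404 1.208
step 52 , θ: 0.722 -1.338 , qd: -0.499 -2.587 , tip: -0.266 -0.355 0.303 , tau: -3.337 1.255
step 53 , θ: 0.717 -1.364 , qd: -0.512 -2.570 , tip: -0.259 -0.357 0.297 , tau: -3.271 1.301
step 54 , θ: 0.712 -1.389 , qd: -0.526 -2.551 , tip: -0.251 -0.359 0.291 , tau: -3.205 1.345
step 55 , θ: 0.706 -1.415 , qd: -0.540 -2.530 , tip: -0.244 -0.361 0.286 , tau: -3.140 1.389
step 56 , θ: 0.701 -1.440 , qd: -0.554 -2.508 , tip: -0.236 -0.362 0.280 , tau: -3.076 1.432
step 57 , θ: 0.695 -1.465 , qd: -0.569 -2.484 , tip: -0.229 -0.363 0.275 , tau: -3.012 1.473
step 58 , θ: 0.689 -1.490 , qd: -0.584 -2.458 , tip: -0.222 -0.364 0.269 , tau: -2.949 1.514
step 59 , θ: 0.683 -1.514 , qd: -0.599 -2.431 , tip: -0.215 -0.364 0.263 , tau: -2.887 1.553
step 60 , θ: 0.677 -1.538 , qd: -0.615 -2.402 , tip: -0.207 -0.365 0.258 , tau: -2.826 1.590
step 61 , θ: 0.671 -1.562 , qd: -0.632 -2.372 , tip: -0.200 -0.365 0.252 , tau: -2.765 1.627
step 62 , θ: 0.665 -1.586 , qd: -0.649 -2.340 , tip: -0.193 -0.365 0.247 , tau: -2.706 1.662
step 63 , θ: 0.658 -1.609 , qd: -0.666 -2.308 , tip: -0.187 -0.365 0.241
final tip position (m): -0.187 -0.365 0.241


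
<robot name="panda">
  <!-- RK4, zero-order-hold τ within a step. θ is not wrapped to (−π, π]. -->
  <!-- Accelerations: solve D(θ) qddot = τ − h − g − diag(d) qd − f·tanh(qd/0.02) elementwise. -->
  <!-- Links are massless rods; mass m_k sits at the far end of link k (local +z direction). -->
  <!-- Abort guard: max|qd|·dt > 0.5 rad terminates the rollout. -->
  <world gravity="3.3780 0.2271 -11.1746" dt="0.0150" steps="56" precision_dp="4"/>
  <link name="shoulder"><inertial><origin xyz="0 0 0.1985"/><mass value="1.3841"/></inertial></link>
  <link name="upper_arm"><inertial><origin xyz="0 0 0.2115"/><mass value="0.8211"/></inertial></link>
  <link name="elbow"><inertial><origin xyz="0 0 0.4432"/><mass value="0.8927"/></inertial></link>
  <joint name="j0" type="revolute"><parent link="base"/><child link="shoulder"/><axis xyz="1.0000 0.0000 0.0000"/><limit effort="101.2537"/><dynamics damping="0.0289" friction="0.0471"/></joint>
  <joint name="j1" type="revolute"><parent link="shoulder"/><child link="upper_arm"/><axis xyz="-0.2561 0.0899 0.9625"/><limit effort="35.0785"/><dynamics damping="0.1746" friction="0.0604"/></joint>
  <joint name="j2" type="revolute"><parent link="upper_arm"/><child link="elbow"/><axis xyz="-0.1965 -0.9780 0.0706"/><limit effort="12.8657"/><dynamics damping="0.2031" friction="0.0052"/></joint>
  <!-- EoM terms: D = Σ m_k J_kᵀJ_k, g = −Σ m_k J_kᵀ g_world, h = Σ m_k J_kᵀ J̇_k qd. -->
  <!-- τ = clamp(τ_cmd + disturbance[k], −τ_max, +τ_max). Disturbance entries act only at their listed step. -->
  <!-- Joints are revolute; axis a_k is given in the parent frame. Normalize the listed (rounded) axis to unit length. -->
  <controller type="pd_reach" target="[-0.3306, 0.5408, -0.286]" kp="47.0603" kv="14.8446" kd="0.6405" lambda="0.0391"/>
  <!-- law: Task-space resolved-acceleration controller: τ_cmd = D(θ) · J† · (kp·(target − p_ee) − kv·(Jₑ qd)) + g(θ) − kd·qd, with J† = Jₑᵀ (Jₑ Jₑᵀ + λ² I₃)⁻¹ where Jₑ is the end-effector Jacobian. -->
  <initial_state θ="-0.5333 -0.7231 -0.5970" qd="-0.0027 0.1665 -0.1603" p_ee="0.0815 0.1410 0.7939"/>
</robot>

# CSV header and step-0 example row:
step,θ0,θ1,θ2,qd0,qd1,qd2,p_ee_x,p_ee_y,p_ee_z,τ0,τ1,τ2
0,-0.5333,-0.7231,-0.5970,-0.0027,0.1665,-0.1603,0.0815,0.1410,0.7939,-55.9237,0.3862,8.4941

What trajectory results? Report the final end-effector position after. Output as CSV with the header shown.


step,θ0,θ1,θ2,qd0,qd1,qd2,p_ee_x,p_ee_y,p_ee_z,τ0,τ1,τ2
1,-0.5586,-0.7498,-0.6304,-3.3150,-3.5343,-4.2146,0.0808,0.1431,0.7887,-39.6292,1.7407,9.1260
2,-0.6215,-0.8107,-0.7072,-5.0412,-4.4541,-5.9742,0.0768,0.1508,0.7752,-24.8882,0.4915,7.7593
3,-0.7037,-0.8764,-0.8012,-5.9060,-4.2814,-6.5271,0.0706,0.1644,0.7560,-13.1025,-1.1474,5.7981
4,-0.7952,-0.9372,-0.8987,-6.3089,-3.8468,-6.4543,0.0629,0.1826,0.7328,-4.3523,-2.3991,3.8820
5,-0.8910,-0.9916,-0.9928,-6.4611,-3.4290,-6.0805,0.0539,0.2040,0.7067,1.9258,-3.1583,2.2551
6,-0.9879,-1.0403,-1.0802,-6.4738,-3.0926,-5.5788,0.0439,0.2273,0.6787,6.3706,-3.5227,0.9638
7,-1.0844,-1.0846,-1.1598,-6.4060,-2.8359,-5.0367,0.0331,0.2516,0.6493,9.5045,-3.6174,-0.0271
8,-1.1796,-1.1256,-1.2312,-6.2899,-2.6415,-4.4963,0.0218,0.2761,0.6190,11.7125,-3.5450,-0.7767
9,-1.2728,-1.1640,-1.2947,-6.1432,-2.4914,-3.9766,0.0100,0.3003,0.5880,13.2679,-3.3788,-1.3435
10,-1.3637,-1.2004,-1.3507,-5.9762,-2.3711,-3.4855,-0.0020,0.3237,0.5566,14.3615,-3.1677,-1.7769
11,-1.4520,-1.2352,-1.3995,-5.7950,-2.2696,-3.0259,-0.0141,0.3460,0.5250,15.1263,-2.9429,-2.1161
12,-1.5374,-1.2685,-1.4416,-5.6030,-2.1788,-2.5980,-0.0261,0.3672,0.4934,15.6543,-2.7236,-2.3904
13,-1.6200,-1.3005,-1.4776,-5.4027,-2.0931,-2.2013,-0.0381,0.3871,0.4618,16.0096,-2.5208,-2.6209
14,-1.6995,-1.3313,-1.5078,-5.1954,-2.0085,-1.8350,-0.0499,0.4056,0.4303,16.2364,-2.3402,-2.8226
15,-1.7758,-1.3607,-1.5328,-4.9825,-1.9228,-1.4983,-0.0615,0.4227,0.3992,16.3651,-2.1843,-3.0053
16,-1.8489,-1.3889,-1.5530,-4.7648,-1.8349,-1.1904,-0.0727,0.4384,0.3684,16.4168,-2.0533,-3.1751
17,-1.9187,-1.4157,-1.5687,-4.5434,-1.7444,-0.9104,-0.0837,0.4527,0.3381,16.4060,-1.9461,-3.3352
18,-1.9852,-1.4412,-1.5805,-4.3193,-1.6517,-0.6575,-0.0943,0.4656,0.3084,16.3427,-1.8609,-3.4872
19,-2.0483,-1.4653,-1.5886,-4.0938,-1.5578,-0.4307,-0.1045,0.4773,0.2793,16.2341,-1.7951,-3.6312
20,-2.1080,-1.4879,-1.5936,-3.8680,-1.4636,-0.2289,-0.1143,0.4876,0.2509,16.0856,-1.7463,-3.7666
21,-2.1644,-1.5092,-1.5957,-3.6433,-1.3703,-0.0510,-0.1237,0.4968,0.2233,15.9015,-1.7118,-3.8924
22,-2.2174,-1.5290,-1.5953,-3.4213,-1.2791,0.1035,-0.1327,0.5048,0.1965,15.6857,-1.6892,-4.0050
23,-2.2671,-1.5476,-1.5927,-3.2030,-1.1911,0.2371,-0.1414,0.5117,0.1707,15.4418,-1.6762,-4.1061
24,-2.3135,-1.5648,-1.5883,-2.9896,-1.1069,0.3517,-0.1496,0.5177,0.1458,15.1734,-1.6709,-4.1956
25,-2.3568,-1.5808,-1.5823,-2.7822,-1.0273,0.4487,-0.1575,0.5227,0.1219,14.8843,-1.6715,-4.2730
26,-2.3971,-1.5956,-1.5750,-2.5819,-0.9527,0.5297,-0.1650,0.5270,0.0991,14.5784,-1.6766,-4.3380
27,-2.4344,-1.6094,-1.5665,-2.3896,-0.8833,0.5963,-0.1722,0.5305,0.0772,14.2599,-1.6851,-4.3910
28,-2.4689,-1.6222,-1.5572,-2.2058,-0.8191,0.6500,-0.1790,0.5333,0.0564,13.9324,-1.6959,-4.4325
29,-2.5007,-1.6340,-1.5472,-2.0311,-0.7600,0.6924,-0.1855,0.5355,0.0367,13.5999,-1.7084,-4.4633
30,-2.5299,-1.6450,-1.5365,-1.8659,-0.7059,0.7248,-0.1917,0.5373,0.0180,13.2658,-1.7220,-4.4843
31,-2.5567,-1.6552,-1.5255,-1.7102,-0.6565,0.7486,-0.1976,0.5386,0.0003,12.9335,-1.7363,-4.4967
32,-2.5813,-1.6647,-1.5142,-1.5642,-0.6115,0.7649,-0.2032,0.5395,-0.0164,12.6058,-1.7510,-4.5015
33,-2.6037,-1.6736,-1.5026,-1.4278,-0.5705,0.7748,-0.2085,0.5401,-0.0321,12.2852,-1.7657,-4.4999
34,-2.6242,-1.6819,-1.4910,-1.3007,-0.5332,0.7793,-0.2136,0.5404,-0.0469,11.9738,-1.7805,-4.4931
35,-2.6428,-1.6896,-1.4793,-1.1826,-0.4993,0.7793,-0.2184,0.5405,-0.0608,11.6734,-1.7950,-4.4819
36,-2.6598,-1.6968,-1.4676,-1.0733,-0.4684,0.7754,-0.2231,0.5405,-0.0739,11.3853,-1.8093,-4.4674
37,-2.6751,-1.7037,-1.4561,-0.9723,-0.4402,0.7684,-0.2274,0.5403,-0.0861,11.1105,-1.8232,-4.4503
38,-2.6890,-1.7101,-1.4446,-0.8792,-0.4144,0.7589,-0.2316,0.5400,-0.0976,10.8497,-1.8367,-4.4316
39,-2.7016,-1.7161,-1.4333,-0.7936,-0.3908,0.7473,-0.2356,0.5396,-0.1083,10.6033,-1.8497,-4.4116
40,-2.7129,-1.7218,-1.4222,-0.7150,-0.3691,0.7340,-0.2394,0.5392,-0.1184,10.3713,-1.8622,-4.3911
41,-2.7231,-1.7272,-1.4113,-0.6429,-0.3492,0.7194,-0.2431,0.5387,-0.1279,10.1538,-1.8741,-4.3704
42,-2.7322,-1.7323,-1.4007,-0.5769,-0.3308,0.7039,-0.2465,0.5382,-0.1367,9.9506,-1.8854,-4.3498
43,-2.7404,-1.7371,-1.3902,-0.5165,-0.3138,0.6877,-0.2498,0.5377,-0.1450,9.7612,-1.8960,-4.3298
44,-2.7478,-1.7417,-1.3801,-0.4614,-0.2980,0.6709,-0.2530,0.5372,-0.1527,9.5852,-1.9059,-4.3104
45,-2.7543,-1.7461,-1.3701,-0.4111,-0.2833,0.6538,-0.2560,0.5367,-0.1600,9.4220,-1.9152,-4.2919
46,-2.7601,-1.7502,-1.3605,-0.3653,-0.2697,0.6366,-0.2589,0.5362,-0.1668,9.2711,-1.9237,-4.2744
47,-2.7653,-1.7542,-1.3511,-0.3236,-0.2569,0.6193,-0.2616,0.5357,-0.1731,9.1319,-1.9316,-4.2579
48,-2.7699,-1.7579,-1.3419,-0.2856,-0.2450,0.6020,-0.2642,0.5353,-0.1791,9.0036,-1.9387,-4.2426
49,-2.7739,-1.7615,-1.3330,-0.2511,-0.2338,0.5849,-0.2667,0.5349,-0.1847,8.8857,-1.9451,-4.2283
50,-2.7774,-1.7649,-1.3244,-0.2197,-0.2233,0.5680,-0.2691,0.5345,-0.1899,8.7774,-1.9508,-4.2151
51,-2.7805,-1.7682,-1.3160,-0.1912,-0.2134,0.5513,-0.2714,0.5342,-0.1949,8.6782,-1.9557,-4.2030
52,-2.7832,-1.7713,-1.3078,-0.1654,-0.2041,0.5350,-0.2736,0.5339,-0.1995,8.5874,-1.9600,-4.1919
53,-2.7855,-1.7743,-1.2999,-0.1420,-0.1954,0.5190,-0.2757,0.5336,-0.2038,8.5044,-1.9637,-4.1819
54,-2.7875,-1.7772,-1.2923,-0.1207,-0.1871,0.5033,-0.2777,0.5334,-0.2079,8.4286,-1.9667,-4.1728
55,-2.7891,-1.7799,-1.2848,-0.1015,-0.1792,0.4880,-0.2796,0.5331,-0.2118,8.3596,-1.9691,-4.1646
56,-2.7905,-1.7826,-1.2776,-0.0841,-0.1718,0.4730,-0.2815,0.5330,-0.2154,,,
# final p_ee position (m): -0.2815 0.5330 -0.2154


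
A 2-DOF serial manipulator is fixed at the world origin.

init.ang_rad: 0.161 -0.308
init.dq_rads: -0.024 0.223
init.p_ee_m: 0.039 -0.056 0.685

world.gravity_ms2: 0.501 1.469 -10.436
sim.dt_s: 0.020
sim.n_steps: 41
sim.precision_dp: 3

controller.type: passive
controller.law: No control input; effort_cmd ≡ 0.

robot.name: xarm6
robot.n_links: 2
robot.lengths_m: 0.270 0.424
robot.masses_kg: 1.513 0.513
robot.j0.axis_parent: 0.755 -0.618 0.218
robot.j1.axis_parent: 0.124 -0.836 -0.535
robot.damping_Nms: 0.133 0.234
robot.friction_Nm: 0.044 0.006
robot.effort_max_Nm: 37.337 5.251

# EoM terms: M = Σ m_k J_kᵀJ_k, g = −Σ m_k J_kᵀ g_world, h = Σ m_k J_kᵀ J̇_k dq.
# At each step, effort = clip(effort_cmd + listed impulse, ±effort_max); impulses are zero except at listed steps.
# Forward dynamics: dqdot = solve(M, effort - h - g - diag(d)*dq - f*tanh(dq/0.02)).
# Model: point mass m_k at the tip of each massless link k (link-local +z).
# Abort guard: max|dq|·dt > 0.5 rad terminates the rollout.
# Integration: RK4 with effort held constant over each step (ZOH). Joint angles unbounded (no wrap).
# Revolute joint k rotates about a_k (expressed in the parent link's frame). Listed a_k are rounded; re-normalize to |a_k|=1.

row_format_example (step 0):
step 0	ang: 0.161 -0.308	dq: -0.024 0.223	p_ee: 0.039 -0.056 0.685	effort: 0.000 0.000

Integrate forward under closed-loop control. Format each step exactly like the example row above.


step 1	ang: 0.161 -0.306	dq: 0.022 0.014	p_ee: 0.038 -0.056 0.685	effort: 0.000 0.000
step 2	ang: 0.162 -0.307	dq: 0.054 -0.154	p_ee: 0.038 -0.056 0.685	effort: 0.000 0.000
step 3	ang: 0.163 -0.312	dq: 0.078 -0.302	p_ee: 0.039 -0.056 0.685	effort: 0.000 0.000
step 4	ang: 0.165 -0.319	dq: 0.098 -0.434	p_ee: 0.041 -0.056 0.685	effort: 0.000 0.000
step 5	ang: 0.167 -0.329	dq: 0.115 -0.557	p_ee: 0.043 -0.056 0.684	effort: 0.000 0.000
step 6	ang: 0.169 -0.341	dq: 0.130 -0.671	p_ee: 0.046 -0.056 0.683	effort: 0.000 0.000
step 7	ang: 0.172 -0.356	dq: 0.143 -0.782	p_ee: 0.050 -0.055 0.683	effort: 0.000 0.000
step 8	ang: 0.175 -0.373	dq: 0.156 -0.889	p_ee: 0.054 -0.054 0.682	effort: 0.000 0.000
step 9	ang: 0.178 -0.391	dq: 0.168 -0.996	p_ee: 0.059 -0.053 0.680	effort: 0.000 0.000
step 10	ang: 0.182 -0.412	dq: 0.181 -1.103	p_ee: 0.064 -0.052 0.679	effort: 0.000 0.000
step 11	ang: 0.186 -0.436	dq: 0.194 -1.212	p_ee: 0.070 -0.050 0.677	effort: 0.000 0.000
step 12	ang: 0.190 -0.461	dq: 0.208 -1.323	p_ee: 0.076 -0.048 0.676	effort: 0.000 0.000
step 13	ang: 0.194 -0.489	dq: 0.223 -1.438	p_ee: 0.083 -0.046 0.673	effort: 0.000 0.000
step 14	ang: 0.199 -0.518	dq: 0.238 -1.558	p_ee: 0.090 -0.043 0.671	effort: 0.000 0.000
step 15	ang: 0.203 -0.551	dq: 0.254 -1.681	p_ee: 0.098 -0.040 0.668	effort: 0.000 0.000
step 16	ang: 0.209 -0.586	dq: 0.271 -1.809	p_ee: 0.106 -0.036 0.665	effort: 0.000 0.000
step 17	ang: 0.214 -0.623	dq: 0.288 -1.942	p_ee: 0.114 -0.032 0.661	effort: 0.000 0.000
step 18	ang: 0.220 -0.663	dq: 0.304 -2.078	p_ee: 0.123 -0.027 0.657	effort: 0.000 0.000
step 19	ang: 0.226 -0.706	dq: 0.320 -2.217	p_ee: 0.132 -0.021 0.652	effort: 0.000 0.000
step 20	ang: 0.233 -0.752	dq: 0.333 -2.357	p_ee: 0.142 -0.015 0.646	effort: 0.000 0.000
step 21	ang: 0.240 -0.801	dq: 0.343 -2.497	p_ee: 0.151 -0.007 0.640	effort: 0.000 0.000
step 22	ang: 0.247 -0.852	dq: 0.348 -2.635	p_ee: 0.161 0.001 0.632	effort: 0.000 0.000
step 23	ang: 0.254 -0.906	dq: 0.346 -2.769	p_ee: 0.170 0.010 0.625	effort: 0.000 0.000
step 24	ang: 0.260 -0.963	dq: 0.336 -2.897	p_ee: 0.179 0.021 0.616	effort: 0.000 0.000
step 25	ang: 0.267 -1.022	dq: 0.316 -3.017	p_ee: 0.188 0.032 0.606	effort: 0.000 0.000
step 26	ang: 0.273 -1.083	dq: 0.284 -3.127	p_ee: 0.197 0.045 0.595	effort: 0.000 0.000
step 27	ang: 0.278 -1.147	dq: 0.239 -3.226	p_ee: 0.205 0.059 0.583	effort: 0.000 0.000
step 28	ang: 0.283 -1.212	dq: 0.179 -3.314	p_ee: 0.212 0.074 0.570	effort: 0.000 0.000
step 29	ang: 0.285 -1.279	dq: 0.104 -3.392	p_ee: 0.219 0.090 0.556	effort: 0.000 0.000
step 30	ang: 0.287 -1.348	dq: 0.013 -3.460	p_ee: 0.225 0.107 0.541	effort: 0.000 0.000
step 31	ang: 0.286 -1.418	dq: -0.086 -3.531	p_ee: 0.230 0.126 0.524	effort: 0.000 0.000
step 32	ang: 0.283 -1.489	dq: -0.201 -3.592	p_ee: 0.235 0.145 0.505	effort: 0.000 0.000
step 33	ang: 0.278 -1.561	dq: -0.335 -3.642	p_ee: 0.238 0.165 0.486	effort: 0.000 0.000
step 34	ang: 0.269 -1.635	dq: -0.489 -3.682	p_ee: 0.241 0.185 0.464	effort: 0.000 0.000
step 35	ang: 0.258 -1.709	dq: -0.663 -3.713	p_ee: 0.242 0.206 0.441	effort: 0.000 0.000
step 36	ang: 0.243 -1.783	dq: -0.858 -3.735	p_ee: 0.243 0.227 0.416	effort: 0.000 0.000
step 37	ang: 0.224 -1.858	dq: -1.074 -3.746	p_ee: 0.242 0.248 0.389	effort: 0.000 0.000
step 38	ang: 0.200 -1.933	dq: -1.315 -3.747	p_ee: 0.241 0.269 0.361	effort: 0.000 0.000
step 39	ang: 0.171 -2.008	dq: -1.580 -3.733	p_ee: 0.238 0.289 0.330	effort: 0.000 0.000
step 40	ang: 0.136 -2.082	dq: -1.871 -3.703	p_ee: 0.235 0.308 0.297	effort: 0.000 0.000
step 41	ang: 0.096 -2.156	dq: -2.191 -3.653	p_ee: 0.230 0.325 0.262


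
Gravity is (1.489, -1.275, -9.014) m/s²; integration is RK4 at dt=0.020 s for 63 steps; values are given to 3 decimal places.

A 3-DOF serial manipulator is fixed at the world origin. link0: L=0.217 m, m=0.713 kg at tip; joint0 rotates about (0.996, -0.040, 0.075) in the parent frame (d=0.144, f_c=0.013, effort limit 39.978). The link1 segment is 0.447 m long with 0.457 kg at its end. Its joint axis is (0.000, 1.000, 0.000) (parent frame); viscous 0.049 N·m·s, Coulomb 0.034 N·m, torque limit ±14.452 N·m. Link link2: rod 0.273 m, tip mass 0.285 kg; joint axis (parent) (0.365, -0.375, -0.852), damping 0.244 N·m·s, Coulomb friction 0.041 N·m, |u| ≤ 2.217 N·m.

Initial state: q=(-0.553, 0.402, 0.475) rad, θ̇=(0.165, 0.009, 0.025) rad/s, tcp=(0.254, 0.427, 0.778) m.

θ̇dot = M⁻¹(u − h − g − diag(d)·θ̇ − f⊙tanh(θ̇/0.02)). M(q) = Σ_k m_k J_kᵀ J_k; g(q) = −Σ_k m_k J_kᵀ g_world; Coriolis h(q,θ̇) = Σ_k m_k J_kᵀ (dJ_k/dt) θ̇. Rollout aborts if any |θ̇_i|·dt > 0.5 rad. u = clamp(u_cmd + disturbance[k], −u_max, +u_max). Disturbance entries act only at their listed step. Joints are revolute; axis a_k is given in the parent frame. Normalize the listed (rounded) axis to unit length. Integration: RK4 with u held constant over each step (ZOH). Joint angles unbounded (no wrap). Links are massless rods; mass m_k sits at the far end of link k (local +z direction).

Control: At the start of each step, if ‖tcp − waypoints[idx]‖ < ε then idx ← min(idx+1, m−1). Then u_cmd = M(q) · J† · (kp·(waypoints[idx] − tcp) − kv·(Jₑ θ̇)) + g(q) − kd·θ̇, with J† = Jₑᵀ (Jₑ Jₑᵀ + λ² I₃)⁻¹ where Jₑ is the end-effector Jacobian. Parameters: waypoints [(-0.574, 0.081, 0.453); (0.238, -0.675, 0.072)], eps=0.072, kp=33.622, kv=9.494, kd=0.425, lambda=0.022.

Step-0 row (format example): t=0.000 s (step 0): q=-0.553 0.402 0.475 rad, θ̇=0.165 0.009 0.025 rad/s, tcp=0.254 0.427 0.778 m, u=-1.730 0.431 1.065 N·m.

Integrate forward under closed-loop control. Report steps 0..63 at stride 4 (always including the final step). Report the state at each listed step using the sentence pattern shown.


t=0.080 s (step 4): q=-0.562 0.446 0.626 rad, θ̇=-0.200 0.714 1.153 rad/s, tcp=0.263 0.424 0.771 m, u=2.279 -0.973 0.763 N·m.
t=0.160 s (step 8): q=-0.575 0.519 0.766 rad, θ̇=-0.060 0.977 1.466 rad/s, tcp=0.292 0.422 0.753 m, u=4.019 -1.659 0.679 N·m.
t=0.240 s (step 12): q=-0.566 0.604 0.904 rad, θ̇=0.324 1.071 1.550 rad/s, tcp=0.326 0.402 0.740 m, u=4.379 -2.152 0.654 N·m.
t=0.320 s (step 16): q=-0.521 0.691 1.041 rad, θ̇=0.795 1.050 1.584 rad/s, tcp=0.358 0.358 0.735 m, u=3.947 -2.568 0.644 N·m.
t=0.400 s (step 20): q=-0.438 0.771 1.178 rad, θ̇=1.257 0.920 1.587 rad/s, tcp=0.382 0.292 0.740 m, u=3.070 -2.894 0.650 N·m.
t=0.480 s (step 24): q=-0.322 0.838 1.315 rad, θ̇=1.640 0.691 1.567 rad/s, tcp=0.397 0.207 0.749 m, u=1.984 -3.086 0.669 N·m.
t=0.560 s (step 28): q=-0.179 0.883 1.452 rad, θ̇=1.896 0.394 1.530 rad/s, tcp=0.399 0.109 0.758 m, u=0.860 -3.126 0.697 N·m.
t=0.640 s (step 32): q=-0.021 0.903 1.588 rad, θ̇=2.012 0.069 1.476 rad/s, tcp=0.389 0.004 0.764 m, u=-0.192 -3.030 0.733 N·m.
t=0.720 s (step 36): q=0.142 0.897 1.723 rad, θ̇=2.013 -0.242 1.417 rad/s, tcp=0.368 -0.103 0.763 m, u=-1.126 -2.876 0.771 N·m.
t=0.800 s (step 40): q=0.303 0.868 1.859 rad, θ̇=1.940 -0.551 1.311 rad/s, tcp=0.335 -0.209 0.753 m, u=-1.941 -2.656 0.828 N·m.
t=0.880 s (step 44): q=0.457 0.813 1.993 rad, θ̇=1.834 -0.865 1.167 rad/s, tcp=0.291 -0.311 0.735 m, u=-2.661 -2.404 0.900 N·m.
t=0.960 s (step 48): q=0.603 0.733 2.127 rad, θ̇=1.729 -1.194 1.063 rad/s, tcp=0.234 -0.410 0.706 m, u=-3.316 -2.148 0.952 N·m.
t=1.040 s (step 52): q=0.741 0.626 2.258 rad, θ̇=1.645 -1.552 1.032 rad/s, tcp=0.163 -0.503 0.665 m, u=-3.934 -1.915 0.970 N·m.
t=1.120 s (step 56): q=0.874 0.487 2.387 rad, θ̇=1.582 -1.955 0.995 rad/s, tcp=0.075 -0.587 0.609 m, u=-4.567 -1.710 0.989 N·m.
t=1.200 s (step 60): q=1.003 0.313 2.512 rad, θ̇=1.541 -2.403 0.947 rad/s, tcp=-0.031 -0.654 0.535 m, u=-5.290 -1.522 1.006 N·m.
t=1.260 s (step 63): q=1.097 0.157 2.606 rad, θ̇=1.603 -2.775 2.048 rad/s, tcp=-0.122 -0.686 0.468 m.


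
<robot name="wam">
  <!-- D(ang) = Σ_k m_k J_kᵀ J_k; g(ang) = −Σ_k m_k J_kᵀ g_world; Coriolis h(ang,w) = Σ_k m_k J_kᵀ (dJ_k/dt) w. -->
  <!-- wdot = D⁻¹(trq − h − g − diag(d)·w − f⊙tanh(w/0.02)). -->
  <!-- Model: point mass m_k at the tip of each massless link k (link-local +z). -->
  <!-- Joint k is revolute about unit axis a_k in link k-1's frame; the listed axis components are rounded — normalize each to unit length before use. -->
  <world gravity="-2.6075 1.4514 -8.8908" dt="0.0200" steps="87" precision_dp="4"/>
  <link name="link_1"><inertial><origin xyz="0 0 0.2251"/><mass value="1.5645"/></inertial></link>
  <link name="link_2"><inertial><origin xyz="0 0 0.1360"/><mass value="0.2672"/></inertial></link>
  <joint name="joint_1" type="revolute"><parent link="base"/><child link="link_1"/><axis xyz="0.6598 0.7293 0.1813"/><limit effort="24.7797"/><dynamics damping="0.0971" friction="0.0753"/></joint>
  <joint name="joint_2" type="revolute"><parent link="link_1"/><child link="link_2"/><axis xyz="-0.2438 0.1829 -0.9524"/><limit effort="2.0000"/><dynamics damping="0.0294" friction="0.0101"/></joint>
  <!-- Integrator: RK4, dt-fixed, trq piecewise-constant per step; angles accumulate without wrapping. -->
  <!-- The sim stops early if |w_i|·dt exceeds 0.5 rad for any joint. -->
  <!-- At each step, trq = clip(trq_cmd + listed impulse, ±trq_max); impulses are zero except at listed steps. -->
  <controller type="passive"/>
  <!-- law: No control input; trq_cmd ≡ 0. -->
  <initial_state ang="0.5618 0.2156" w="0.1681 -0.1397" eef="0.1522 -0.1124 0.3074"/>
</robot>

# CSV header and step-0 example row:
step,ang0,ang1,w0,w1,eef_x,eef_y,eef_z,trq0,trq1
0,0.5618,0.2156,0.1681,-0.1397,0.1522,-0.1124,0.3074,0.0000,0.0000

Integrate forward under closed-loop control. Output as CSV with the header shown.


step,ang0,ang1,w0,w1,eef_x,eef_y,eef_z,trq0,trq1
1,0.5667,0.2158,0.3225,-0.2053,0.1534,-0.1132,0.3065,0.0000,0.0000
2,0.5747,0.2153,0.4786,-0.2279,0.1553,-0.1146,0.3050,0.0000,0.0000
3,0.5858,0.2144,0.6386,-0.2399,0.1580,-0.1166,0.3028,0.0000,0.0000
4,0.6002,0.2134,0.8047,-0.2509,0.1614,-0.1191,0.3000,0.0000,0.0000
5,0.6180,0.2121,0.9790,-0.2641,0.1657,-0.1221,0.2965,0.0000,0.0000
6,0.6394,0.2105,1.1639,-0.2808,0.1707,-0.1256,0.2921,0.0000,0.0000
7,0.6647,0.2085,1.3615,-0.3013,0.1766,-0.1297,0.2868,0.0000,0.0000
8,0.6940,0.2061,1.5741,-0.3192,0.1833,-0.1343,0.2804,0.0000,0.0000
9,0.7277,0.2036,1.8041,-0.2700,0.1908,-0.1394,0.2728,0.0000,0.0000
10,0.7663,0.2014,2.0543,-0.2440,0.1993,-0.1449,0.2637,0.0000,0.0000
11,0.8100,0.1994,2.3269,-0.1961,0.2087,-0.1509,0.2529,0.0000,0.0000
12,0.8595,0.1974,2.6246,-0.2035,0.2189,-0.1571,0.2402,0.0000,0.0000
13,0.9152,0.1947,2.9494,-0.1207,0.2299,-0.1634,0.2252,0.0000,0.0000
14,0.9777,0.1920,3.3043,-0.1624,0.2416,-0.1698,0.2076,0.0000,0.0000
15,1.0476,0.1879,3.6910,-0.2565,0.2538,-0.1759,0.1870,0.0000,0.0000
16,1.1255,0.1816,4.1107,-0.3821,0.2661,-0.1814,0.1630,0.0000,0.0000
17,1.2122,0.1725,4.5640,-0.5344,0.2782,-0.1860,0.1353,0.0000,0.0000
18,1.3083,0.1601,5.0504,-0.7125,0.2896,-0.1891,0.1034,0.0000,0.0000
19,1.4144,0.1438,5.5679,-0.9156,0.2995,-0.1900,0.0673,0.0000,0.0000
20,1.5312,0.1233,6.1124,-1.1412,0.3071,-0.1879,0.0267,0.0000,0.0000
21,1.6591,0.0981,6.6774,-1.3840,0.3113,-0.1820,-0.0179,0.0000,0.0000
22,1.7984,0.0679,7.2535,-1.6352,0.3109,-0.1713,-0.0661,0.0000,0.0000
23,1.9492,0.0327,7.8278,-1.8823,0.3046,-0.1549,-0.1167,0.0000,0.0000
24,2.1114,-0.0073,8.3841,-2.1096,0.2910,-0.1322,-0.1680,0.0000,0.0000
25,2.2843,-0.0514,8.9034,-2.2999,0.2693,-0.1027,-0.2175,0.0000,0.0000
26,2.4671,-0.0989,9.3640,-2.4372,0.2388,-0.0665,-0.2625,0.0000,0.0000
27,2.6583,-0.1485,9.7434,-2.5103,0.1997,-0.0246,-0.2997,0.0000,0.0000
28,2.8561,-0.1989,10.0199,-2.5158,0.1529,0.0216,-0.3263,0.0000,0.0000
29,3.0583,-0.2488,10.1748,-2.4596,0.1003,0.0698,-0.3395,0.0000,0.0000
30,3.2622,-0.2970,10.1944,-2.3558,0.0445,0.1174,-0.3382,0.0000,0.0000
31,3.4651,-0.3428,10.0719,-2.2234,-0.0114,0.1616,-0.3222,0.0000,0.0000
32,3.6642,-0.3859,9.8084,-2.0815,-0.0644,0.2000,-0.2930,0.0000,0.0000
33,3.8566,-0.4261,9.4124,-1.9462,-0.1118,0.2310,-0.2530,0.0000,0.0000
34,4.0399,-0.4638,8.8989,-1.8281,-0.1520,0.2537,-0.2057,0.0000,0.0000
35,4.2119,-0.4993,8.2873,-1.7326,-0.1841,0.2683,-0.1544,0.0000,0.0000
36,4.3709,-0.5332,7.5989,-1.6606,-0.2080,0.2754,-0.1026,0.0000,0.0000
37,4.5155,-0.5658,6.8549,-1.6100,-0.2244,0.2763,-0.0529,0.0000,0.0000
38,4.6448,-0.5977,6.0746,-1.5771,-0.2345,0.2727,-0.0072,0.0000,0.0000
39,4.7583,-0.6290,5.2744,-1.5576,-0.2397,0.2660,0.0333,0.0000,0.0000
40,4.8557,-0.6600,4.4672,-1.5469,-0.2414,0.2575,0.0679,0.0000,0.0000
41,4.9370,-0.6909,3.6624,-1.5408,-0.2408,0.2486,0.0964,0.0000,0.0000
42,5.0023,-0.7216,2.8664,-1.5352,-0.2391,0.2401,0.1190,0.0000,0.0000
43,5.0518,-0.7522,2.0830,-1.5262,-0.2370,0.2328,0.1359,0.0000,0.0000
44,5.0857,-0.7826,1.3140,-1.5102,-0.2353,0.2272,0.1476,0.0000,0.0000
45,5.1044,-0.8126,0.5595,-1.4837,-0.2343,0.2235,0.1542,0.0000,0.0000
46,5.1082,-0.8419,-0.1754,-1.4061,-0.2343,0.2220,0.1560,0.0000,0.0000
47,5.0977,-0.8684,-0.8737,-1.2715,-0.2352,0.2226,0.1533,0.0000,0.0000
48,5.0733,-0.8928,-1.5615,-1.1722,-0.2371,0.2252,0.1461,0.0000,0.0000
49,5.0353,-0.9152,-2.2381,-1.0656,-0.2396,0.2297,0.1343,0.0000,0.0000
50,4.9839,-0.9353,-2.9025,-0.9382,-0.2423,0.2356,0.1179,0.0000,0.0000
51,4.9193,-0.9526,-3.5526,-0.7850,-0.2447,0.2425,0.0967,0.0000,0.0000
52,4.8419,-0.9666,-4.1849,-0.6043,-0.2461,0.2498,0.0707,0.0000,0.0000
53,4.7521,-0.9766,-4.7941,-0.3964,-0.2457,0.2568,0.0398,0.0000,0.0000
54,4.6503,-0.9823,-5.3730,-0.1639,-0.2426,0.2626,0.0044,0.0000,0.0000
55,4.5374,-0.9832,-5.9183,-0.1050,-0.2360,0.2664,-0.0350,0.0000,0.0000
56,4.4141,-0.9812,-6.4189,-0.2023,-0.2249,0.2670,-0.0775,0.0000,0.0000
57,4.2815,-0.9770,-6.8494,-0.0220,-0.2087,0.2635,-0.1219,0.0000,0.0000
58,4.1410,-0.9686,-7.2033,0.2326,-0.1871,0.2553,-0.1665,0.0000,0.0000
59,3.9941,-0.9616,-7.4707,0.4779,-0.1601,0.2418,-0.2095,0.0000,0.0000
60,3.8428,-0.9497,-7.6415,0.7079,-0.1280,0.2229,-0.2489,0.0000,0.0000
61,3.6891,-0.9335,-7.7086,0.8975,-0.0916,0.1990,-0.2830,0.0000,0.0000
62,3.5352,-0.9141,-7.6682,1.0354,-0.0523,0.1708,-0.3102,0.0000,0.0000
63,3.3831,-0.8925,-7.5202,1.1180,-0.0116,0.1396,-0.3296,0.0000,0.0000
64,3.2351,-0.8697,-7.2685,1.1477,0.0289,0.1065,-0.3409,0.0000,0.0000
65,3.0930,-0.8469,-6.9204,1.1310,0.0677,0.0730,-0.3443,0.0000,0.0000
66,2.9588,-0.8247,-6.4864,1.0775,0.1036,0.0405,-0.3409,0.0000,0.0000
67,2.8341,-0.8039,-5.9786,0.9973,0.1356,0.0100,-0.3319,0.0000,0.0000
68,2.7201,-0.7849,-5.4101,0.9000,0.1634,-0.0176,-0.3190,0.0000,0.0000
69,2.6180,-0.7680,-4.7939,0.7940,0.1867,-0.0418,-0.3036,0.0000,0.0000
70,2.5286,-0.7532,-4.1424,0.6857,0.2057,-0.0624,-0.2875,0.0000,0.0000
71,2.4525,-0.7405,-3.4662,0.5795,0.2207,-0.0794,-0.2718,0.0000,0.0000
72,2.3900,-0.7300,-2.7749,0.4785,0.2321,-0.0928,-0.2578,0.0000,0.0000
73,2.3415,-0.7214,-2.0760,0.3846,0.2405,-0.1030,-0.2461,0.0000,0.0000
74,2.3070,-0.7146,-1.3758,0.2985,0.2461,-0.1100,-0.2373,0.0000,0.0000
75,2.2865,-0.7094,-0.6795,0.2205,0.2494,-0.1140,-0.2320,0.0000,0.0000
76,2.2798,-0.7057,0.0050,0.1287,0.2505,-0.1153,-0.2302,0.0000,0.0000
77,2.2864,-0.7046,0.6581,0.1426,0.2496,-0.1140,-0.2319,0.0000,0.0000
78,2.3059,-0.7034,1.2995,0.3670,0.2467,-0.1101,-0.2368,0.0000,0.0000
79,2.3380,-0.7008,1.9149,0.2923,0.2417,-0.1036,-0.2447,0.0000,0.0000
80,2.3822,-0.6991,2.5111,0.3682,0.2345,-0.0944,-0.2552,0.0000,0.0000
81,2.4380,-0.6971,3.0776,0.3525,0.2249,-0.0824,-0.2678,0.0000,0.0000
82,2.5048,-0.6957,3.6104,0.3109,0.2124,-0.0676,-0.2817,0.0000,0.0000
83,2.5819,-0.6953,4.1038,0.2607,0.1970,-0.0501,-0.2962,0.0000,0.0000
84,2.6684,-0.6959,4.5508,0.2056,0.1785,-0.0298,-0.3104,0.0000,0.0000
85,2.7633,-0.6977,4.9439,0.1461,0.1568,-0.0071,-0.3232,0.0000,0.0000
86,2.8655,-0.7007,5.2755,0.0816,0.1321,0.0177,-0.3336,0.0000,0.0000
87,2.9736,-0.7051,5.5385,0.0118,0.1047,0.0441,-0.3408,,


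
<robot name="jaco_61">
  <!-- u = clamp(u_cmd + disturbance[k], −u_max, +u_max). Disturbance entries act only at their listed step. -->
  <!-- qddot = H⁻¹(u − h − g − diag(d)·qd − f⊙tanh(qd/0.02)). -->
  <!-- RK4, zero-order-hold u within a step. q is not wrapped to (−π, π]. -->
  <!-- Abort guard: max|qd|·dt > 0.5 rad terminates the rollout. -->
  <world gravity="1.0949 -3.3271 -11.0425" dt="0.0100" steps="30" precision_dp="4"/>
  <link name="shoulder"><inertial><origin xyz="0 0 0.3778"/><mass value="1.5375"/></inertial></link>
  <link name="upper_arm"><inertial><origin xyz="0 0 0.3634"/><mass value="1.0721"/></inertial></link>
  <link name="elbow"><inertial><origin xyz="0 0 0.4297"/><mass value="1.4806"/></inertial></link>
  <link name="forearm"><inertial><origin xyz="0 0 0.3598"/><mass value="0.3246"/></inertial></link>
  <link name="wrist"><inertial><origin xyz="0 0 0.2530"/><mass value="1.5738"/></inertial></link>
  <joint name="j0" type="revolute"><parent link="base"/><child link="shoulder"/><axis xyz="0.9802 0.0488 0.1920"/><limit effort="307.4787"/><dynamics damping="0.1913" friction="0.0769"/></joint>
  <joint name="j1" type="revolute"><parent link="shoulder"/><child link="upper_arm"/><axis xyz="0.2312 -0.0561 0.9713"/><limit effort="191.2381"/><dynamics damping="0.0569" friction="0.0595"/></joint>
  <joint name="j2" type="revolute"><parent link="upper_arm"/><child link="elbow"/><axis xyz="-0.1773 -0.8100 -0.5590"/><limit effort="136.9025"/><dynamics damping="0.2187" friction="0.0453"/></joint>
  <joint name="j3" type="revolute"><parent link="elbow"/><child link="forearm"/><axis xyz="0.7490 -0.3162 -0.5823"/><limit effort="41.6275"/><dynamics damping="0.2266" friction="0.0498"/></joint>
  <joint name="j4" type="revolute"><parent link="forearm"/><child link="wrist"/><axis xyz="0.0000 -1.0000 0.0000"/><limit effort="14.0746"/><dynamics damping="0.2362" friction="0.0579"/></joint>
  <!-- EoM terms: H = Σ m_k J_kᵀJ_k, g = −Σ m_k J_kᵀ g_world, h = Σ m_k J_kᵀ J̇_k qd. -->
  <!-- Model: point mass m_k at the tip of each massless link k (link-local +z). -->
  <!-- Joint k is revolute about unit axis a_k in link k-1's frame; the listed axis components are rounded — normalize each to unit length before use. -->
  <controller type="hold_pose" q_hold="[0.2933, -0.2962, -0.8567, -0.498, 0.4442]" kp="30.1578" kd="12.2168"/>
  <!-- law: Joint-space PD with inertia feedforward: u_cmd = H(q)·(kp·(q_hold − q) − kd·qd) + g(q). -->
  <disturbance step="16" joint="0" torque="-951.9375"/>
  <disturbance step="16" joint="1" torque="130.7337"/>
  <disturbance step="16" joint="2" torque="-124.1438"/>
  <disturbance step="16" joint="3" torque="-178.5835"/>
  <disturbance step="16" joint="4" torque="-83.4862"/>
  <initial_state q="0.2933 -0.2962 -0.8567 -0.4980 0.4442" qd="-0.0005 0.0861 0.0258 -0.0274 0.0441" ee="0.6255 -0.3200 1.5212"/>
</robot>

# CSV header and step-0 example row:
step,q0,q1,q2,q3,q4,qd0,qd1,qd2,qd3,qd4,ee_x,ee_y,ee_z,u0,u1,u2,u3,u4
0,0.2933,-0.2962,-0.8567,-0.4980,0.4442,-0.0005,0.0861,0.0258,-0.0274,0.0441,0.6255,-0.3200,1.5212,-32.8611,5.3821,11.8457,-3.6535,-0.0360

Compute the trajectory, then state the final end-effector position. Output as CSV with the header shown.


step,q0,q1,q2,q3,q4,qd0,qd1,qd2,qd3,qd4,ee_x,ee_y,ee_z,u0,u1,u2,u3,u4
1,0.2933,-0.2954,-0.8564,-0.4982,0.4445,-0.0011,0.0700,0.0274,-0.0192,0.0202,0.6252,-0.3198,1.5215,-32.9804,5.4271,11.9143,-3.6926,-0.0240
2,0.2933,-0.2948,-0.8562,-0.4984,0.4446,-0.0019,0.0523,0.0272,-0.0165,0.0082,0.6249,-0.3196,1.5217,-33.0892,5.4678,11.9778,-3.7271,-0.0151
3,0.2933,-0.2944,-0.8559,-0.4986,0.4447,-0.0026,0.0354,0.0258,-0.0165,0.0041,0.6246,-0.3194,1.5219,-33.1882,5.5044,12.0365,-3.7579,-0.0088
4,0.2932,-0.2941,-0.8556,-0.4987,0.4447,-0.0032,0.0220,0.0238,-0.0161,0.0024,0.6244,-0.3193,1.5220,-33.2784,5.5368,12.0909,-3.7856,-0.0036
5,0.2932,-0.2939,-0.8554,-0.4989,0.4448,-0.0035,0.0137,0.0213,-0.0140,0.0013,0.6242,-0.3192,1.5222,-33.3603,5.5647,12.1409,-3.8103,0.0009
6,0.2932,-0.2938,-0.8552,-0.4990,0.4448,-0.0035,0.0093,0.0184,-0.0110,0.0007,0.6240,-0.3190,1.5223,-33.4346,5.5886,12.1865,-3.8320,0.0049
7,0.2931,-0.2937,-0.8550,-0.4991,0.4448,-0.0033,0.0067,0.0156,-0.0081,0.0005,0.6239,-0.3190,1.5224,-33.5019,5.6093,12.2277,-3.8509,0.0084
8,0.2931,-0.2937,-0.8549,-0.4992,0.4448,-0.0031,0.0049,0.0130,-0.0058,0.0005,0.6238,-0.3189,1.5225,-33.5628,5.6274,12.2648,-3.8672,0.0117
9,0.2931,-0.2936,-0.8548,-0.4992,0.4448,-0.0028,0.0036,0.0106,-0.0040,0.0005,0.6237,-0.3188,1.5225,-33.6178,5.6434,12.2981,-3.8815,0.0146
10,0.2930,-0.2936,-0.8547,-0.4993,0.4448,-0.0024,0.0025,0.0085,-0.0026,0.0005,0.6236,-0.3188,1.5226,-33.6675,5.6576,12.3277,-3.8939,0.0174
11,0.2930,-0.2936,-0.8546,-0.4993,0.4448,-0.0021,0.0017,0.0066,-0.0016,0.0005,0.6236,-0.3187,1.5226,-33.7123,5.6701,12.3542,-3.9048,0.0199
12,0.2930,-0.2936,-0.8546,-0.4993,0.4448,-0.0017,0.0010,0.0050,-0.0008,0.0004,0.6235,-0.3187,1.5227,-33.7528,5.6813,12.3778,-3.9144,0.0221
13,0.2930,-0.2935,-0.8545,-0.4993,0.4448,-0.0014,0.0004,0.0035,-0.0002,0.0003,0.6235,-0.3187,1.5227,-33.7893,5.6913,12.3987,-3.9230,0.0241
14,0.2930,-0.2935,-0.8545,-0.4993,0.4448,-0.0011,-0.0001,0.0023,0.0003,0.0002,0.6235,-0.3187,1.5227,-33.8222,5.7003,12.4173,-3.9305,0.0259
15,0.2930,-0.2935,-0.8545,-0.4993,0.4448,-0.0008,-0.0005,0.0012,0.0007,0.0001,0.6235,-0.3187,1.5227,-33.8518,5.7083,12.4338,-3.9372,0.0275
16,0.2929,-0.2936,-0.8545,-0.4993,0.4448,-0.0005,-0.0008,0.0003,0.0010,0.0000,0.6235,-0.3187,1.5227,-307.4787,136.4492,-111.6954,-41.6275,-14.0746
17,0.3019,-0.0954,-0.8917,-0.3842,0.4489,1.8647,37.5689,-7.2645,22.0520,3.0296,0.6246,-0.3175,1.5224,1.1368,-10.0330,30.4073,0.2419,1.4558
18,0.3202,0.2200,-0.9602,-0.1951,0.5155,1.7344,25.8846,-6.3933,16.1293,8.9540,0.6245,-0.3130,1.5127,0.1815,-8.0816,34.6424,-1.6945,0.2594
19,0.3360,0.4343,-1.0186,-0.0536,0.6078,1.4157,17.5528,-5.3000,12.4726,9.0439,0.6224,-0.3066,1.4962,-0.2944,-7.0676,34.9982,-2.8204,-0.8837
20,0.3487,0.5812,-1.0667,0.0588,0.6909,1.1248,12.2197,-4.3600,10.1460,7.5275,0.6194,-0.2991,1.4785,-1.3363,-6.4893,33.5310,-3.2063,-1.6874
21,0.3588,0.6848,-1.1065,0.1513,0.7580,0.9027,8.7168,-3.6231,8.4185,5.9198,0.6162,-0.2917,1.4617,-3.0244,-6.0378,31.2422,-3.2095,-2.1799
22,0.3669,0.7592,-1.1397,0.2282,0.8101,0.7364,6.2847,-3.0379,6.9748,4.5735,0.6132,-0.2848,1.4468,-5.1525,-5.5681,28.6131,-3.0758,-2.4659
23,0.3737,0.8128,-1.1676,0.2916,0.8504,0.6082,4.5133,-2.5542,5.7061,3.5157,0.6106,-0.2788,1.4340,-7.4915,-5.0227,25.8939,-2.9333,-2.6272
24,0.3792,0.8510,-1.1911,0.3430,0.8813,0.5049,3.1778,-2.1388,4.5807,2.6976,0.6086,-0.2737,1.4230,-9.8632,-4.3858,23.2236,-2.8392,-2.7135
25,0.3838,0.8775,-1.2106,0.3839,0.9050,0.4181,2.1461,-1.7730,3.5901,2.0620,0.6073,-0.2697,1.4137,-12.1482,-3.6614,20.6814,-2.8124,-2.7523
26,0.3876,0.8948,-1.2267,0.4154,0.9230,0.3427,1.3347,-1.4465,2.7289,1.5604,0.6068,-0.2666,1.4059,-14.2763,-2.8631,18.3116,-2.8531,-2.7582
27,0.3907,0.9048,-1.2397,0.4390,0.9365,0.2756,0.6872,-1.1539,1.9898,1.1563,0.6070,-0.2644,1.3995,-16.2141,-2.0079,16.1373,-2.9530,-2.7393
28,0.3932,0.9090,-1.2500,0.4558,0.9464,0.2151,0.1639,-0.8919,1.3626,0.8230,0.6078,-0.2631,1.3941,-17.9528,-1.1142,14.1678,-3.1009,-2.7010
29,0.3950,0.9085,-1.2577,0.4668,0.9532,0.1599,-0.2537,-0.6574,0.8517,0.5353,0.6094,-0.2626,1.3897,-19.5003,-0.2118,12.4033,-3.2857,-2.6471
30,0.3964,0.9043,-1.2632,0.4732,0.9573,0.1095,-0.5969,-0.4495,0.4284,0.2874,0.6116,-0.2627,1.3860,,,,,
# final ee position (m): 0.6116 -0.2627 1.3860


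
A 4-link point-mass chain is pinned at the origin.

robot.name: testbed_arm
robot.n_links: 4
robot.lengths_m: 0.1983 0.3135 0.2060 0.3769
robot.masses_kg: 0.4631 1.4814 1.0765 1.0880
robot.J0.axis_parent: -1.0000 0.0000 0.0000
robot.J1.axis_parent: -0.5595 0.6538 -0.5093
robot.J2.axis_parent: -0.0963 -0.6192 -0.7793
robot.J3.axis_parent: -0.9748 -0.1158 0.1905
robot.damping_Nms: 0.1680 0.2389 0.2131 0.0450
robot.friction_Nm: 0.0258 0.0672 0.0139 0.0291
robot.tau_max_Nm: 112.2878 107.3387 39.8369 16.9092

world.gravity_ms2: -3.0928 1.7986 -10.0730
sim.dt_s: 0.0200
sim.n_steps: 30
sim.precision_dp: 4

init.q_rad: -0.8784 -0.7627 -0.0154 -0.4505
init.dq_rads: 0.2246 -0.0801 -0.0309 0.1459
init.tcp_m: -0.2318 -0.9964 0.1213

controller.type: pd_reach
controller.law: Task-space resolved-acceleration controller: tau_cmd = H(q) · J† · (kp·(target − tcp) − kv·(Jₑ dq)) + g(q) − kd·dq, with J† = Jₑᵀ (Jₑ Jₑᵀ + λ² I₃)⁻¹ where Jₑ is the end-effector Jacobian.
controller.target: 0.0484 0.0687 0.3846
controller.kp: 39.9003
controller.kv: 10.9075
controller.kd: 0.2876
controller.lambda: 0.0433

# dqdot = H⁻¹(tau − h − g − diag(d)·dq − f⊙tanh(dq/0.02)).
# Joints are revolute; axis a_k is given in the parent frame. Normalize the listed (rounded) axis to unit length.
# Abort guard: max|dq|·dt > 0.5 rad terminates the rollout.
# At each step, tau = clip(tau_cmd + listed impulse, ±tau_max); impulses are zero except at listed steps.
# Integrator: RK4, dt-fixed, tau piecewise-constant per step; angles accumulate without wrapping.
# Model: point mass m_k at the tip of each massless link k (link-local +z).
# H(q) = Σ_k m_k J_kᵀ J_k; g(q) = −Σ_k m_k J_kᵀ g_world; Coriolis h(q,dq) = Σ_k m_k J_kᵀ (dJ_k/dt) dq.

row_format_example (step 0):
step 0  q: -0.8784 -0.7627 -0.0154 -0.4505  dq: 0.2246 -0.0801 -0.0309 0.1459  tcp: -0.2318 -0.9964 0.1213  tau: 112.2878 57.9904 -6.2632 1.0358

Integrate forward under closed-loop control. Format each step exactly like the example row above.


step 1  q: -0.8485 -0.7756 -0.0003 -0.4918  dq: 2.7405 -1.1696 1.5409 -4.2019  tcp: -0.2306 -0.9888 0.1271  tau: 94.7122 49.6396 -6.7047 2.1095
step 2  q: -0.7745 -0.8078 0.0405 -0.6030  dq: 4.6193 -1.9960 2.5469 -6.8127  tcp: -0.2261 -0.9672 0.1368  tau: 69.3394 39.2150 -6.9113 1.9741
step 3  q: -0.6753 -0.8441 0.0988 -0.7524  dq: 5.2794 -1.6193 3.2215 -8.0498  tcp: -0.2190 -0.9331 0.1511  tau: 47.6029 29.0507 -6.8659 1.5576
step 4  q: -0.5711 -0.8667 0.1643 -0.9179  dq: 5.1373 -0.6668 3.2602 -8.4823  tcp: -0.2103 -0.8894 0.1696  tau: 30.9751 20.2521 -6.4292 1.3364
step 5  q: -0.4735 -0.8699 0.2251 -1.0874  dq: 4.6492 0.2972 2.7806 -8.4602  tcp: -0.2006 -0.8392 0.1912  tau: 18.7987 13.2901 -5.7952 1.3876
step 6  q: -0.3861 -0.8567 0.2736 -1.2533  dq: 4.1234 0.9864 2.0672 -8.1352  tcp: -0.1900 -0.7853 0.2146  tau: 10.0693 8.1712 -5.1420 1.6286
step 7  q: -0.3086 -0.8324 0.3074 -1.4110  dq: 3.6567 1.4108 1.3204 -7.6379  tcp: -0.1789 -0.7297 0.2386  tau: 3.9301 4.6187 -4.5610 1.9732
step 8  q: -0.2395 -0.8018 0.3268 -1.5578  dq: 3.2774 1.6210 0.6228 -7.0574  tcp: -0.1675 -0.6742 0.2621  tau: -0.3369 2.2666 -4.0625 2.3528
step 9  q: -0.1772 -0.7686 0.3329 -1.6928  dq: 2.9771 1.6797 -0.0062 -6.4564  tcp: -0.1560 -0.6199 0.2843  tau: -3.2796 0.7743 -3.6369 2.7253
step 10  q: -0.1202 -0.7352 0.3271 -1.8159  dq: 2.7398 1.6360 -0.5687 -5.8721  tcp: -0.1445 -0.5678 0.3047  tau: -5.2993 -0.1313 -3.2754 3.0689
step 11  q: -0.0675 -0.7035 0.3106 -1.9277  dq: 2.5494 1.5257 -1.0762 -5.3240  tcp: -0.1333 -0.5181 0.3227  tau: -6.6814 -0.6510 -2.9610 3.3746
step 12  q: -0.0181 -0.6744 0.2845 -2.0290  dq: 2.3938 1.3730 -1.5336 -4.8189  tcp: -0.1226 -0.4713 0.3383  tau: -7.6215 -0.9256 -2.6857 3.6405
step 13  q: 0.0284 -0.6486 0.2498 -2.1206  dq: 2.2634 1.1957 -1.9392 -4.3560  tcp: -0.1126 -0.4275 0.3516  tau: -8.2491 -1.0505 -2.4444 3.8684
step 14  q: 0.0724 -0.6265 0.2075 -2.2034  dq: 2.1509 1.0078 -2.2835 -3.9309  tcp: -0.1036 -0.3867 0.3625  tau: -8.6448 -1.0897 -2.2333 4.0607
step 15  q: 0.1144 -0.6082 0.1592 -2.2779  dq: 2.0510 0.8211 -2.5497 -3.5361  tcp: -0.0957 -0.3489 0.3713  tau: -8.8527 -1.0862 -2.0494 4.2198
step 16  q: 0.1545 -0.5935 0.1065 -2.3448  dq: 1.9608 0.6450 -2.7160 -3.1628  tcp: -0.0892 -0.3143 0.3782  tau: -8.8904 -1.0698 -1.8896 4.3467
step 17  q: 0.1929 -0.5823 0.0516 -2.4044  dq: 1.8805 0.4852 -2.7587 -2.8012  tcp: -0.0841 -0.2826 0.3837  tau: -8.7605 -1.0623 -1.7502 4.4413
step 18  q: 0.2298 -0.5740 -0.0027 -2.4567  dq: 1.8138 0.3419 -2.6599 -2.4415  tcp: -0.0806 -0.2539 0.3879  tau: -8.4680 -1.0776 -1.6281 4.5021
step 19  q: 0.2657 -0.5686 -0.0536 -2.5019  dq: 1.7682 0.2081 -2.4178 -2.0776  tcp: -0.0785 -0.2281 0.3913  tau: -8.0452 -1.1206 -1.5226 4.5280
step 20  q: 0.3009 -0.5659 -0.0984 -2.5397  dq: 1.7528 0.0699 -2.0568 -1.7098  tcp: -0.0775 -0.2049 0.3941  tau: -7.5769 -1.1872 -1.4362 4.5204
step 21  q: 0.3361 -0.5660 -0.1351 -2.5702  dq: 1.7660 -0.0712 -1.6131 -1.3447  tcp: -0.0773 -0.1840 0.3966  tau: -7.1971 -1.2892 -1.3776 4.4849
step 22  q: 0.3718 -0.5690 -0.1629 -2.5936  dq: 1.8122 -0.2342 -1.1625 -1.0001  tcp: -0.0774 -0.1651 0.3989  tau: -7.0506 -1.4130 -1.3449 4.4330
step 23  q: 0.4088 -0.5757 -0.1821 -2.6105  dq: 1.8884 -0.4291 -0.7705 -0.6935  tcp: -0.0776 -0.1479 0.4011  tau: -7.2330 -1.5529 -1.3326 4.3782
step 24  q: 0.4475 -0.5863 -0.1943 -2.6217  dq: 1.9769 -0.6351 -0.4527 -0.4311  tcp: -0.0773 -0.1320 0.4031  tau: -7.7467 -1.7305 -1.3376 4.3295
step 25  q: 0.4878 -0.6010 -0.2008 -2.6281  dq: 2.0600 -0.8294 -0.2053 -0.2137  tcp: -0.0766 -0.1171 0.4048  tau: -8.5241 -1.9611 -1.3534 4.2917
step 26  q: 0.5296 -0.6192 -0.2030 -2.6306  dq: 2.1238 -0.9951 -0.0189 -0.0391  tcp: -0.0753 -0.1031 0.4064  tau: -9.4661 -2.2471 -1.3722 4.2658
step 27  q: 0.5725 -0.6405 -0.2024 -2.6302  dq: 2.1615 -1.1307 0.0769 0.0789  tcp: -0.0735 -0.0898 0.4078  tau: -10.4993 -2.5731 -1.3791 4.2651
step 28  q: 0.6157 -0.6640 -0.2001 -2.6277  dq: 2.1639 -1.2167 0.1490 0.1679  tcp: -0.0711 -0.0771 0.4089  tau: -11.4894 -2.9318 -1.3810 4.2705
step 29  q: 0.6587 -0.6888 -0.1966 -2.6237  dq: 2.1335 -1.2598 0.1994 0.2335  tcp: -0.0684 -0.0651 0.4098  tau: -12.3825 -3.3003 -1.3753 4.2760
step 30  q: 0.7008 -0.7141 -0.1924 -2.6186  dq: 2.0752 -1.2696 0.2238 0.2768  tcp: -0.0653 -0.0536 0.4104
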